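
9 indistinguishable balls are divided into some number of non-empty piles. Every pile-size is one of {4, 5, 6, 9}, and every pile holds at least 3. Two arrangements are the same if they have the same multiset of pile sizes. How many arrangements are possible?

The partitions of 9 that satisfy the conditions:
9
4,5
Counting gives 2.

2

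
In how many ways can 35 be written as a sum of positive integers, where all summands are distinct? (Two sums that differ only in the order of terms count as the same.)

585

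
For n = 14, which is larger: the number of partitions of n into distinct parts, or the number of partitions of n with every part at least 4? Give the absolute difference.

Partitions of 14 into distinct parts: 22.
Partitions of 14 with every part at least 4: 7.
|22 − 7| = 15.

15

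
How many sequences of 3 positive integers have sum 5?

Place 2 bars in the 4 internal gaps of a row of 5 dots: C(4,2) = 6.

6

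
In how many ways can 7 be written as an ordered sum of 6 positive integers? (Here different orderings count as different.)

6

Equivalently, choose which 5 of the 6 gaps become plus signs: C(6,5) = 6.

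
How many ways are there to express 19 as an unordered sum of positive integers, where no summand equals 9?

448

There are 448 such partitions.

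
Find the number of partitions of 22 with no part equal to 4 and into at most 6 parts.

There are 250 such partitions.

250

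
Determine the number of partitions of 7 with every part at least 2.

They are:
7
2+5
3+4
2+2+3

4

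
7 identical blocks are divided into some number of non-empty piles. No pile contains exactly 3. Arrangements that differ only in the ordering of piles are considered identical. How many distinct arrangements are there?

10

Enumerating:
7
6, 1
5, 2
5, 1, 1
4, 2, 1
4, 1, 1, 1
2, 2, 2, 1
2, 2, 1, 1, 1
2, 1, 1, 1, 1, 1
1, 1, 1, 1, 1, 1, 1
Counting gives 10.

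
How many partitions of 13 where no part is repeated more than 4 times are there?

Enumerating by decreasing first part gives 76 partitions in all.

76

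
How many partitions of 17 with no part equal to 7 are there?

255

There are 255 such partitions.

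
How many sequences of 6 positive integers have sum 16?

3003

By stars and bars with positive parts, the count is C(15,5) = 3003.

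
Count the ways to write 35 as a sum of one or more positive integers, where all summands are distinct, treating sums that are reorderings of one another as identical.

Direct enumeration gives 585 partitions.

585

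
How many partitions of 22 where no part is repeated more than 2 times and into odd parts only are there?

23

They are:
21,1
19,3
17,5
17,3,1,1
15,7
15,5,1,1
15,3,3,1
13,9
13,7,1,1
13,5,3,1
11,11
11,9,1,1
11,7,3,1
11,5,5,1
11,5,3,3
9,9,3,1
9,7,5,1
9,7,3,3
9,5,5,3
9,5,3,3,1,1
7,7,5,3
7,7,3,3,1,1
7,5,5,3,1,1
Counting gives 23.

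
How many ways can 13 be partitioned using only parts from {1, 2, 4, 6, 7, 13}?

31

A partial list (first 12 by largest part):
13
7, 6
7, 4, 2
7, 4, 1, 1
7, 2, 2, 2
7, 2, 2, 1, 1
7, 2, 1, 1, 1, 1
7, 1, 1, 1, 1, 1, 1
6, 6, 1
6, 4, 2, 1
6, 4, 1, 1, 1
6, 2, 2, 2, 1
…and 19 more, for 31 total.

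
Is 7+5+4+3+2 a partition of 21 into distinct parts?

Yes

The parts sum to 21, and the condition 'all summands are distinct' holds.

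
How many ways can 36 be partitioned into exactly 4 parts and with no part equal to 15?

314

Systematic enumeration (by largest part, then next-largest, …) yields 314.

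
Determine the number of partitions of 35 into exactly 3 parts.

102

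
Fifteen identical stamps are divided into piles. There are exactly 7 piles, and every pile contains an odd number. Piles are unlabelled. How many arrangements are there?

Enumerating:
9,1,1,1,1,1,1
7,3,1,1,1,1,1
5,5,1,1,1,1,1
5,3,3,1,1,1,1
3,3,3,3,1,1,1
That's 5 in total.

5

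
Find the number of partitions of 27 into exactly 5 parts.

Counting exhaustively, 255 partitions satisfy the conditions.

255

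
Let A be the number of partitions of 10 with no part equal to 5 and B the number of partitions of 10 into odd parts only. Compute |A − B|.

25

Partitions of 10 with no part equal to 5: 35.
Partitions of 10 into odd parts only: 10.
|35 − 10| = 25.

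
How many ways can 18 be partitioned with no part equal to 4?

250

Direct enumeration gives 250 partitions.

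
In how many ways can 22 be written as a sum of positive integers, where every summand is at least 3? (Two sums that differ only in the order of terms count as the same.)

73

Systematic enumeration (by largest part, then next-largest, …) yields 73.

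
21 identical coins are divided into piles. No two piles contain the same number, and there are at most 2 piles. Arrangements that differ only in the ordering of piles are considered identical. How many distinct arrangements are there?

Listing the qualifying partitions of 21:
21
1+20
2+19
3+18
4+17
5+16
6+15
7+14
8+13
9+12
10+11
That's 11 in total.

11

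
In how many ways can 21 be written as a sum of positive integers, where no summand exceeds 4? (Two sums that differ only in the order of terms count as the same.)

Direct enumeration gives 120 partitions.

120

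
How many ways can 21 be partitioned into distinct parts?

Counting exhaustively, 76 partitions satisfy the conditions.

76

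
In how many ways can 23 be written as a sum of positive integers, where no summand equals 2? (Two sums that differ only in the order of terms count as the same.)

463

There are 463 such partitions.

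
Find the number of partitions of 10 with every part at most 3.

14

Listing the qualifying partitions of 10:
3,3,3,1
3,3,2,2
3,3,2,1,1
3,3,1,1,1,1
3,2,2,2,1
3,2,2,1,1,1
3,2,1,1,1,1,1
3,1,1,1,1,1,1,1
2,2,2,2,2
2,2,2,2,1,1
2,2,2,1,1,1,1
2,2,1,1,1,1,1,1
2,1,1,1,1,1,1,1,1
1,1,1,1,1,1,1,1,1,1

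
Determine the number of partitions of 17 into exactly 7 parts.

38

A partial list (first 12 by largest part):
11, 1, 1, 1, 1, 1, 1
10, 2, 1, 1, 1, 1, 1
9, 3, 1, 1, 1, 1, 1
9, 2, 2, 1, 1, 1, 1
8, 4, 1, 1, 1, 1, 1
8, 3, 2, 1, 1, 1, 1
8, 2, 2, 2, 1, 1, 1
7, 5, 1, 1, 1, 1, 1
7, 4, 2, 1, 1, 1, 1
7, 3, 3, 1, 1, 1, 1
7, 3, 2, 2, 1, 1, 1
7, 2, 2, 2, 2, 1, 1
…and 26 more, for 38 total.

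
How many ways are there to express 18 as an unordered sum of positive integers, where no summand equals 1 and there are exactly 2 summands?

Enumerating:
16,2
15,3
14,4
13,5
12,6
11,7
10,8
9,9

8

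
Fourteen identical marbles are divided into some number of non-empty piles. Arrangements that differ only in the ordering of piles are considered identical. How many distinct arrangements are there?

Enumerating by decreasing first part gives 135 partitions in all.

135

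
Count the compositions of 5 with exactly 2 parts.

Place 1 bars in the 4 internal gaps of a row of 5 dots: C(4,1) = 4.

4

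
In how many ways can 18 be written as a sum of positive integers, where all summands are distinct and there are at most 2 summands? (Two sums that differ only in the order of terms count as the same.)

9

The partitions of 18 that satisfy the conditions:
18
17+1
16+2
15+3
14+4
13+5
12+6
11+7
10+8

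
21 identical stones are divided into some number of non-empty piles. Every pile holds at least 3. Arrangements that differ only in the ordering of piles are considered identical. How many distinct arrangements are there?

A partial list (first 12 by largest part):
21
18, 3
17, 4
16, 5
15, 6
15, 3, 3
14, 7
14, 4, 3
13, 8
13, 5, 3
13, 4, 4
12, 9
…and 48 more, for 60 total.

60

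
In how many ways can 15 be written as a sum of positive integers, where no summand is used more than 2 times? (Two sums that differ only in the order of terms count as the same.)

70

There are too many to list fully; the first 12 (by largest part) are:
15
1 + 14
2 + 13
1 + 1 + 13
3 + 12
1 + 2 + 12
4 + 11
1 + 3 + 11
2 + 2 + 11
1 + 1 + 2 + 11
5 + 10
1 + 4 + 10
…and 58 more, for 70 total.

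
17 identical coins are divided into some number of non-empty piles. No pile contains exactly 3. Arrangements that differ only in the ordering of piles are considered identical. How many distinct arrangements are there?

162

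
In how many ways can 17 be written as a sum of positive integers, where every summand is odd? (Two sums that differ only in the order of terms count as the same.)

A partial list (first 12 by largest part):
17
15,1,1
13,3,1
13,1,1,1,1
11,5,1
11,3,3
11,3,1,1,1
11,1,1,1,1,1,1
9,7,1
9,5,3
9,5,1,1,1
9,3,3,1,1
…and 26 more, for 38 total.

38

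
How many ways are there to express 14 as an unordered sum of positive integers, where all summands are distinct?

They are:
14
1,13
2,12
3,11
1,2,11
4,10
1,3,10
5,9
1,4,9
2,3,9
6,8
1,5,8
2,4,8
1,2,3,8
1,6,7
2,5,7
3,4,7
1,2,4,7
3,5,6
1,2,5,6
1,3,4,6
2,3,4,5
That's 22 in total.

22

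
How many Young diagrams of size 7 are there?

The partitions of 7 that satisfy the conditions:
7
6+1
5+2
5+1+1
4+3
4+2+1
4+1+1+1
3+3+1
3+2+2
3+2+1+1
3+1+1+1+1
2+2+2+1
2+2+1+1+1
2+1+1+1+1+1
1+1+1+1+1+1+1

15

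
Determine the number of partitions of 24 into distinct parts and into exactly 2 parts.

11

The partitions of 24 that satisfy the conditions:
23, 1
22, 2
21, 3
20, 4
19, 5
18, 6
17, 7
16, 8
15, 9
14, 10
13, 11
That's 11 in total.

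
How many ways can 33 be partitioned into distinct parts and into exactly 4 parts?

There are 150 such partitions.

150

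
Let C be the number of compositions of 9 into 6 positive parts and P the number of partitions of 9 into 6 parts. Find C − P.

Compositions: C(8,5) = 56.
Unordered (partitions into 6 parts): 3.
Difference: 56 − 3 = 53.

53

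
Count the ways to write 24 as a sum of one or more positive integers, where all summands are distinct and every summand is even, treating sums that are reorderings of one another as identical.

15

Listing the qualifying partitions of 24:
24
2 + 22
4 + 20
6 + 18
2 + 4 + 18
8 + 16
2 + 6 + 16
10 + 14
2 + 8 + 14
4 + 6 + 14
2 + 10 + 12
4 + 8 + 12
2 + 4 + 6 + 12
6 + 8 + 10
2 + 4 + 8 + 10
Counting gives 15.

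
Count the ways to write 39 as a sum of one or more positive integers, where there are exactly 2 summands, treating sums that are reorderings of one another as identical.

They are:
38 + 1
37 + 2
36 + 3
35 + 4
34 + 5
33 + 6
32 + 7
31 + 8
30 + 9
29 + 10
28 + 11
27 + 12
26 + 13
25 + 14
24 + 15
23 + 16
22 + 17
21 + 18
20 + 19

19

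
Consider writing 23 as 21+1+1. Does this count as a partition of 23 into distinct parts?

The parts sum to 23, and the condition 'all summands are distinct' is violated.

No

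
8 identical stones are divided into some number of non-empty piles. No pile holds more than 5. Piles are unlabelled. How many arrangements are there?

18

Enumerating:
5,3
5,2,1
5,1,1,1
4,4
4,3,1
4,2,2
4,2,1,1
4,1,1,1,1
3,3,2
3,3,1,1
3,2,2,1
3,2,1,1,1
3,1,1,1,1,1
2,2,2,2
2,2,2,1,1
2,2,1,1,1,1
2,1,1,1,1,1,1
1,1,1,1,1,1,1,1
Counting gives 18.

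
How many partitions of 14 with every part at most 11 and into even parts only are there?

13

Enumerating:
10,4
10,2,2
8,6
8,4,2
8,2,2,2
6,6,2
6,4,4
6,4,2,2
6,2,2,2,2
4,4,4,2
4,4,2,2,2
4,2,2,2,2,2
2,2,2,2,2,2,2
That's 13 in total.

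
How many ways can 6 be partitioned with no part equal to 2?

Enumerating:
6
5, 1
4, 1, 1
3, 3
3, 1, 1, 1
1, 1, 1, 1, 1, 1

6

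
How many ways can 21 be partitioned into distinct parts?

76

Direct enumeration gives 76 partitions.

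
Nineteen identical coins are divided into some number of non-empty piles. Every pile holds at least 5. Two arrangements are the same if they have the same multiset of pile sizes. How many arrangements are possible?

Enumerating:
19
5+14
6+13
7+12
8+11
9+10
5+5+9
5+6+8
5+7+7
6+6+7

10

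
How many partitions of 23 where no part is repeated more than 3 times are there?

There are 592 such partitions.

592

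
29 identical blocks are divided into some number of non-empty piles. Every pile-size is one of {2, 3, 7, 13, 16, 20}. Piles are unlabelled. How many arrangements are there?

There are too many to list fully; the first 12 (by largest part) are:
2, 7, 20
3, 3, 3, 20
2, 2, 2, 3, 20
13, 16
3, 3, 7, 16
2, 2, 2, 7, 16
2, 2, 3, 3, 3, 16
2, 2, 2, 2, 2, 3, 16
3, 13, 13
2, 7, 7, 13
3, 3, 3, 7, 13
2, 2, 2, 3, 7, 13
…and 17 more, for 29 total.

29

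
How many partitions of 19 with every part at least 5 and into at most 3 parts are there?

Enumerating:
19
14,5
13,6
12,7
11,8
10,9
9,5,5
8,6,5
7,7,5
7,6,6
That's 10 in total.

10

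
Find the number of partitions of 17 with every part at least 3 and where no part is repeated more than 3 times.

24

Listing the qualifying partitions of 17:
17
14, 3
13, 4
12, 5
11, 6
11, 3, 3
10, 7
10, 4, 3
9, 8
9, 5, 3
9, 4, 4
8, 6, 3
8, 5, 4
8, 3, 3, 3
7, 7, 3
7, 6, 4
7, 5, 5
7, 4, 3, 3
6, 6, 5
6, 5, 3, 3
6, 4, 4, 3
5, 5, 4, 3
5, 4, 4, 4
4, 4, 3, 3, 3
That's 24 in total.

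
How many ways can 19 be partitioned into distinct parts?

A partial list (first 12 by largest part):
19
18, 1
17, 2
16, 3
16, 2, 1
15, 4
15, 3, 1
14, 5
14, 4, 1
14, 3, 2
13, 6
13, 5, 1
…and 42 more, for 54 total.

54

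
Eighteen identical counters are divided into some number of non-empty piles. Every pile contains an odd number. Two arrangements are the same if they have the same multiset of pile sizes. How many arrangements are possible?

A partial list (first 12 by largest part):
17,1
15,3
15,1,1,1
13,5
13,3,1,1
13,1,1,1,1,1
11,7
11,5,1,1
11,3,3,1
11,3,1,1,1,1
11,1,1,1,1,1,1,1
9,9
…and 34 more, for 46 total.

46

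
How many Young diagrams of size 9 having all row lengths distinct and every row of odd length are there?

2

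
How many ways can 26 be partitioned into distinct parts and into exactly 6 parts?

7

Listing the qualifying partitions of 26:
1,2,3,4,5,11
1,2,3,4,6,10
1,2,3,4,7,9
1,2,3,5,6,9
1,2,3,5,7,8
1,2,4,5,6,8
1,3,4,5,6,7
Counting gives 7.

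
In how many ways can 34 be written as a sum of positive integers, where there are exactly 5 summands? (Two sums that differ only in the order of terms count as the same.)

A full systematic count gives 603.

603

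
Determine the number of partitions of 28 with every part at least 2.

708

Systematic enumeration (by largest part, then next-largest, …) yields 708.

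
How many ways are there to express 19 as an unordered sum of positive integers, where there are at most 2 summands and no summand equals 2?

Listing the qualifying partitions of 19:
19
18+1
16+3
15+4
14+5
13+6
12+7
11+8
10+9

9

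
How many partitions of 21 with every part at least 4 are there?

There are too many to list fully; the first 12 (by largest part) are:
21
4+17
5+16
6+15
7+14
8+13
4+4+13
9+12
4+5+12
10+11
4+6+11
5+5+11
…and 15 more, for 27 total.

27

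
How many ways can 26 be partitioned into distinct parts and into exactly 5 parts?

37

A partial list (first 12 by largest part):
1 + 2 + 3 + 4 + 16
1 + 2 + 3 + 5 + 15
1 + 2 + 3 + 6 + 14
1 + 2 + 4 + 5 + 14
1 + 2 + 3 + 7 + 13
1 + 2 + 4 + 6 + 13
1 + 3 + 4 + 5 + 13
1 + 2 + 3 + 8 + 12
1 + 2 + 4 + 7 + 12
1 + 2 + 5 + 6 + 12
1 + 3 + 4 + 6 + 12
2 + 3 + 4 + 5 + 12
…and 25 more, for 37 total.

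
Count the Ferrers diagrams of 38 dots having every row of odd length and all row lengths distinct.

37

A partial list (first 12 by largest part):
37,1
35,3
33,5
31,7
29,9
29,5,3,1
27,11
27,7,3,1
25,13
25,9,3,1
25,7,5,1
23,15
…and 25 more, for 37 total.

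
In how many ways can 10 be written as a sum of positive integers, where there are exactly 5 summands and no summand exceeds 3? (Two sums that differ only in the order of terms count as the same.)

Listing the qualifying partitions of 10:
1,1,2,3,3
1,2,2,2,3
2,2,2,2,2
That's 3 in total.

3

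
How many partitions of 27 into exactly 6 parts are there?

331

A full systematic count gives 331.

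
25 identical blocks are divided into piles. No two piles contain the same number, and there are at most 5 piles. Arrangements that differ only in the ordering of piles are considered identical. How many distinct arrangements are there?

Systematic enumeration (by largest part, then next-largest, …) yields 137.

137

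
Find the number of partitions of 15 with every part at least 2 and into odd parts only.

5

They are:
15
9 + 3 + 3
7 + 5 + 3
5 + 5 + 5
3 + 3 + 3 + 3 + 3
Counting gives 5.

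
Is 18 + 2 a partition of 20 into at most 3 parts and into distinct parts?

Yes

The parts sum to 20, and the condition 'there are at most 3 summands' holds; the condition 'all summands are distinct' holds.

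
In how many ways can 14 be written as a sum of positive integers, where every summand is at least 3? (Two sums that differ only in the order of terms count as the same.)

13

They are:
14
11, 3
10, 4
9, 5
8, 6
8, 3, 3
7, 7
7, 4, 3
6, 5, 3
6, 4, 4
5, 5, 4
5, 3, 3, 3
4, 4, 3, 3
That's 13 in total.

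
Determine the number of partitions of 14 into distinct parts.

They are:
14
13,1
12,2
11,3
11,2,1
10,4
10,3,1
9,5
9,4,1
9,3,2
8,6
8,5,1
8,4,2
8,3,2,1
7,6,1
7,5,2
7,4,3
7,4,2,1
6,5,3
6,5,2,1
6,4,3,1
5,4,3,2

22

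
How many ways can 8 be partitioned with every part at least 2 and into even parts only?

5

The partitions of 8 that satisfy the conditions:
8
2,6
4,4
2,2,4
2,2,2,2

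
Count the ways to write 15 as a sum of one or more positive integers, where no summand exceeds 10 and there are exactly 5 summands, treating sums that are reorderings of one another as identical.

29

A partial list (first 12 by largest part):
10 + 2 + 1 + 1 + 1
9 + 3 + 1 + 1 + 1
9 + 2 + 2 + 1 + 1
8 + 4 + 1 + 1 + 1
8 + 3 + 2 + 1 + 1
8 + 2 + 2 + 2 + 1
7 + 5 + 1 + 1 + 1
7 + 4 + 2 + 1 + 1
7 + 3 + 3 + 1 + 1
7 + 3 + 2 + 2 + 1
7 + 2 + 2 + 2 + 2
6 + 6 + 1 + 1 + 1
…and 17 more, for 29 total.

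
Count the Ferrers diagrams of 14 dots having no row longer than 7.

Enumerating by decreasing first part gives 105 partitions in all.

105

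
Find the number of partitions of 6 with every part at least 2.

4

Enumerating:
6
4 + 2
3 + 3
2 + 2 + 2
That's 4 in total.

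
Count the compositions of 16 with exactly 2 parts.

A composition of 16 into 2 positive parts is chosen by placing 1 dividers among the 15 gaps between 16 units: C(15,1) = 15.

15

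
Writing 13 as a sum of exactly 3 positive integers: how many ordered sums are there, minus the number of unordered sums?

Ordered (compositions into 3 parts): C(12,2) = 66.
Unordered (partitions into 3 parts): 14.
Difference: 66 − 14 = 52.

52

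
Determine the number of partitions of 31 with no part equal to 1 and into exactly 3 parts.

There are too many to list fully; the first 12 (by largest part) are:
27, 2, 2
26, 3, 2
25, 4, 2
25, 3, 3
24, 5, 2
24, 4, 3
23, 6, 2
23, 5, 3
23, 4, 4
22, 7, 2
22, 6, 3
22, 5, 4
…and 53 more, for 65 total.

65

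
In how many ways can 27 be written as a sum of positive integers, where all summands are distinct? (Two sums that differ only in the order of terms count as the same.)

192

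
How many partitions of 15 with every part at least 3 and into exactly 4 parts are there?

3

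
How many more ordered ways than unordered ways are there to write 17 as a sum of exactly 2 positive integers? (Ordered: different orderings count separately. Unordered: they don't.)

8

Compositions: C(16,1) = 16.
Unordered (partitions into 2 parts): 8.
Difference: 16 − 8 = 8.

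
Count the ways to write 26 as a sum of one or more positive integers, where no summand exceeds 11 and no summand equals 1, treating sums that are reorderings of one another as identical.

344

Enumerating by decreasing first part gives 344 partitions in all.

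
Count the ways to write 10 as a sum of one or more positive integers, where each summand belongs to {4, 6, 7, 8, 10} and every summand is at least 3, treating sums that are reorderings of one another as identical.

2

The partitions of 10 that satisfy the conditions:
10
4 + 6
That's 2 in total.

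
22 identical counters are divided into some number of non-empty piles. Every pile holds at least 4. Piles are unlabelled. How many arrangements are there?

There are too many to list fully; the first 12 (by largest part) are:
22
18+4
17+5
16+6
15+7
14+8
14+4+4
13+9
13+5+4
12+10
12+6+4
12+5+5
…and 22 more, for 34 total.

34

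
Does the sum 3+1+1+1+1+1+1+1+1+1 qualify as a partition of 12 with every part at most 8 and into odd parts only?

The parts sum to 12, and the condition 'no summand exceeds 8' holds; the condition 'every summand is odd' holds.

Yes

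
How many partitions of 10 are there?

A partial list (first 12 by largest part):
10
9, 1
8, 2
8, 1, 1
7, 3
7, 2, 1
7, 1, 1, 1
6, 4
6, 3, 1
6, 2, 2
6, 2, 1, 1
6, 1, 1, 1, 1
…and 30 more, for 42 total.

42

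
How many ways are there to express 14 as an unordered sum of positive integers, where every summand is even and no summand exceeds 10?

13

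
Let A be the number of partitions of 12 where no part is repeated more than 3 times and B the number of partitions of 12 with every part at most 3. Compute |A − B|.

31

Partitions of 12 where no part is repeated more than 3 times: 50.
Partitions of 12 with every part at most 3: 19.
|50 − 19| = 31.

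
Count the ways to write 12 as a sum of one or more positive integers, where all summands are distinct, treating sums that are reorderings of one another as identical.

They are:
12
11, 1
10, 2
9, 3
9, 2, 1
8, 4
8, 3, 1
7, 5
7, 4, 1
7, 3, 2
6, 5, 1
6, 4, 2
6, 3, 2, 1
5, 4, 3
5, 4, 2, 1
That's 15 in total.

15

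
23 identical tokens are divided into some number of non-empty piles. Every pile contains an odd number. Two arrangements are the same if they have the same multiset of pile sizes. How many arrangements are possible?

104

Counting exhaustively, 104 partitions satisfy the conditions.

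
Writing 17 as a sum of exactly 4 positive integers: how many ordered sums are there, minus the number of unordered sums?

Compositions: C(16,3) = 560.
Partitions of 17 into exactly 4 parts: 39.
Difference: 560 − 39 = 521.

521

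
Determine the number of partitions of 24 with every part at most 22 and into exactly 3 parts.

48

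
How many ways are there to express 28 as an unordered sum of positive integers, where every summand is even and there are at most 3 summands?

Enumerating:
28
26+2
24+4
24+2+2
22+6
22+4+2
20+8
20+6+2
20+4+4
18+10
18+8+2
18+6+4
16+12
16+10+2
16+8+4
16+6+6
14+14
14+12+2
14+10+4
14+8+6
12+12+4
12+10+6
12+8+8
10+10+8
Counting gives 24.

24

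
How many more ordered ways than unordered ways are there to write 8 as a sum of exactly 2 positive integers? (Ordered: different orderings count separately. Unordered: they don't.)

3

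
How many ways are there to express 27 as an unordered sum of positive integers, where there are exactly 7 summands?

364

Enumerating by decreasing first part gives 364 partitions in all.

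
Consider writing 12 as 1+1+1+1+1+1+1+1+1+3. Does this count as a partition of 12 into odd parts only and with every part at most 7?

The parts sum to 12, and the condition 'every summand is odd' holds; the condition 'no summand exceeds 7' holds.

Yes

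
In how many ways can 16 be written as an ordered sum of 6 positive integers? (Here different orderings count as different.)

3003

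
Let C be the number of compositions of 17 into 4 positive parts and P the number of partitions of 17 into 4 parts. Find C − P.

Compositions: C(16,3) = 560.
Partitions of 17 into exactly 4 parts: 39.
Difference: 560 − 39 = 521.

521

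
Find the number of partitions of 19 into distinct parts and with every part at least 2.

A partial list (first 12 by largest part):
19
17 + 2
16 + 3
15 + 4
14 + 5
14 + 3 + 2
13 + 6
13 + 4 + 2
12 + 7
12 + 5 + 2
12 + 4 + 3
11 + 8
…and 17 more, for 29 total.

29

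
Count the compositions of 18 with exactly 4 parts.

680

A composition of 18 into 4 positive parts is chosen by placing 3 dividers among the 17 gaps between 18 units: C(17,3) = 680.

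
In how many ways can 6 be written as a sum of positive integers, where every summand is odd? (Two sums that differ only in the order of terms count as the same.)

The partitions of 6 that satisfy the conditions:
5,1
3,3
3,1,1,1
1,1,1,1,1,1
That's 4 in total.

4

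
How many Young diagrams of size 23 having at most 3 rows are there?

56

A partial list (first 12 by largest part):
23
22 + 1
21 + 2
21 + 1 + 1
20 + 3
20 + 2 + 1
19 + 4
19 + 3 + 1
19 + 2 + 2
18 + 5
18 + 4 + 1
18 + 3 + 2
…and 44 more, for 56 total.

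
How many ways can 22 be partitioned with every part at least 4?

34

There are too many to list fully; the first 12 (by largest part) are:
22
18,4
17,5
16,6
15,7
14,8
14,4,4
13,9
13,5,4
12,10
12,6,4
12,5,5
…and 22 more, for 34 total.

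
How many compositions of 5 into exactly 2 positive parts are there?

Equivalently, choose which 1 of the 4 gaps become plus signs: C(4,1) = 4.

4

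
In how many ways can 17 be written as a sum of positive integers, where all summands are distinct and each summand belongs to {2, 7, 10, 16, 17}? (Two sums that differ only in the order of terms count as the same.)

Enumerating:
17
7 + 10
Counting gives 2.

2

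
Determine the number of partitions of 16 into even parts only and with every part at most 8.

The partitions of 16 that satisfy the conditions:
8+8
8+6+2
8+4+4
8+4+2+2
8+2+2+2+2
6+6+4
6+6+2+2
6+4+4+2
6+4+2+2+2
6+2+2+2+2+2
4+4+4+4
4+4+4+2+2
4+4+2+2+2+2
4+2+2+2+2+2+2
2+2+2+2+2+2+2+2

15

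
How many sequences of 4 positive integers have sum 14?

A composition of 14 into 4 positive parts is chosen by placing 3 dividers among the 13 gaps between 14 units: C(13,3) = 286.

286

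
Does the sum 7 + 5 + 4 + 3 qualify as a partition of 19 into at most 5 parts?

The parts sum to 19, and the condition 'there are at most 5 summands' holds.

Yes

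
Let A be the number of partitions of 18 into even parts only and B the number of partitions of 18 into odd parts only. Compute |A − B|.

16

Partitions of 18 into even parts only: 30.
Partitions of 18 into odd parts only: 46.
|30 − 46| = 16.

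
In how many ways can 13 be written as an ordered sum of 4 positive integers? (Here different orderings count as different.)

220

Equivalently, choose which 3 of the 12 gaps become plus signs: C(12,3) = 220.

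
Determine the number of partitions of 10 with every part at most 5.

30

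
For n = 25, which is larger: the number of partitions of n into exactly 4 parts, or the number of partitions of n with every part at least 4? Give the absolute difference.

63

Partitions of 25 into exactly 4 parts: 120.
Partitions of 25 with every part at least 4: 57.
|120 − 57| = 63.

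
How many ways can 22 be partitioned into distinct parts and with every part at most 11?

46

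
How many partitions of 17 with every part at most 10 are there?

267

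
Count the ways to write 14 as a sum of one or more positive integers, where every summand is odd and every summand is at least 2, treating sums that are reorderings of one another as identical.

4

They are:
11, 3
9, 5
7, 7
5, 3, 3, 3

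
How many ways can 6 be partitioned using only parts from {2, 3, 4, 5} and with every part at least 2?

3

They are:
2 + 4
3 + 3
2 + 2 + 2
That's 3 in total.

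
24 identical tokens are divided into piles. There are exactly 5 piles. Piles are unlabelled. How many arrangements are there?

Direct enumeration gives 164 partitions.

164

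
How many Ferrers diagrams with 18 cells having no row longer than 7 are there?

Enumerating by decreasing first part gives 248 partitions in all.

248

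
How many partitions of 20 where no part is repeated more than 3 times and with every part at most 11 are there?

Direct enumeration gives 266 partitions.

266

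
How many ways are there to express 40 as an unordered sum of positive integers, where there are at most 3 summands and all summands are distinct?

134

There are 134 such partitions.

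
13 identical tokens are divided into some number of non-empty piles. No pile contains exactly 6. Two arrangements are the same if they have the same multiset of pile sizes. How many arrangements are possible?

There are 86 such partitions.

86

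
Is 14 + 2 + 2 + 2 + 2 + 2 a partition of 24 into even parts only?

Yes

The parts sum to 24, and the condition 'every summand is even' holds.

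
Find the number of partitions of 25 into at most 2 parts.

13

The partitions of 25 that satisfy the conditions:
25
24+1
23+2
22+3
21+4
20+5
19+6
18+7
17+8
16+9
15+10
14+11
13+12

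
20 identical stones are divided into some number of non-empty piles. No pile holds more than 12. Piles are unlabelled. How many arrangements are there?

582

A full systematic count gives 582.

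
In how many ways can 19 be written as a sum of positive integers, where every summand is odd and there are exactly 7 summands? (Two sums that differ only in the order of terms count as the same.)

11

They are:
13,1,1,1,1,1,1
11,3,1,1,1,1,1
9,5,1,1,1,1,1
9,3,3,1,1,1,1
7,7,1,1,1,1,1
7,5,3,1,1,1,1
7,3,3,3,1,1,1
5,5,5,1,1,1,1
5,5,3,3,1,1,1
5,3,3,3,3,1,1
3,3,3,3,3,3,1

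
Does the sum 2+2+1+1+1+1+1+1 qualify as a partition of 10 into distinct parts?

The parts sum to 10, and the condition 'all summands are distinct' is violated.

No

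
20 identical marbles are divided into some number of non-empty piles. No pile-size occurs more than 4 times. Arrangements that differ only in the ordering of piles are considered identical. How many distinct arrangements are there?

409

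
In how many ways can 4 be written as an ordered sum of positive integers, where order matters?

8

Each of the 3 gaps between 4 units is either a break or not: 2^3 = 8.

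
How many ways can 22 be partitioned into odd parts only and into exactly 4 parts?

18

Enumerating:
19,1,1,1
17,3,1,1
15,5,1,1
15,3,3,1
13,7,1,1
13,5,3,1
13,3,3,3
11,9,1,1
11,7,3,1
11,5,5,1
11,5,3,3
9,9,3,1
9,7,5,1
9,7,3,3
9,5,5,3
7,7,7,1
7,7,5,3
7,5,5,5
Counting gives 18.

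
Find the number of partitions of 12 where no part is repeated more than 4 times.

60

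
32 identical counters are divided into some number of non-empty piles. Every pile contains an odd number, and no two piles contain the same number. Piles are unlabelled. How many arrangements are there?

23

They are:
31+1
29+3
27+5
25+7
23+9
23+5+3+1
21+11
21+7+3+1
19+13
19+9+3+1
19+7+5+1
17+15
17+11+3+1
17+9+5+1
17+7+5+3
15+13+3+1
15+11+5+1
15+9+7+1
15+9+5+3
13+11+7+1
13+11+5+3
13+9+7+3
11+9+7+5
Counting gives 23.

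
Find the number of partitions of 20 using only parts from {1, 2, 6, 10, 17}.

A partial list (first 12 by largest part):
17, 2, 1
17, 1, 1, 1
10, 10
10, 6, 2, 2
10, 6, 2, 1, 1
10, 6, 1, 1, 1, 1
10, 2, 2, 2, 2, 2
10, 2, 2, 2, 2, 1, 1
10, 2, 2, 2, 1, 1, 1, 1
10, 2, 2, 1, 1, 1, 1, 1, 1
10, 2, 1, 1, 1, 1, 1, 1, 1, 1
10, 1, 1, 1, 1, 1, 1, 1, 1, 1, 1
…and 26 more, for 38 total.

38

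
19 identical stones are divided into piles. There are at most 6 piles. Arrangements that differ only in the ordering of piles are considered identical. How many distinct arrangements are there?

A full systematic count gives 235.

235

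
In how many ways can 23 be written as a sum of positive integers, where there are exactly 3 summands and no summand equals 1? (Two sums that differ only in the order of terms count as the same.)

33

There are too many to list fully; the first 12 (by largest part) are:
19 + 2 + 2
18 + 3 + 2
17 + 4 + 2
17 + 3 + 3
16 + 5 + 2
16 + 4 + 3
15 + 6 + 2
15 + 5 + 3
15 + 4 + 4
14 + 7 + 2
14 + 6 + 3
14 + 5 + 4
…and 21 more, for 33 total.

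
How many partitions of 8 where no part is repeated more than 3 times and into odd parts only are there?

4

The partitions of 8 that satisfy the conditions:
7, 1
5, 3
5, 1, 1, 1
3, 3, 1, 1
That's 4 in total.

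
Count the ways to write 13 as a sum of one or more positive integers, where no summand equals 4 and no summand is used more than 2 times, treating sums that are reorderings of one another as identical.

There are too many to list fully; the first 12 (by largest part) are:
13
12 + 1
11 + 2
11 + 1 + 1
10 + 3
10 + 2 + 1
9 + 3 + 1
9 + 2 + 2
9 + 2 + 1 + 1
8 + 5
8 + 3 + 2
8 + 3 + 1 + 1
…and 17 more, for 29 total.

29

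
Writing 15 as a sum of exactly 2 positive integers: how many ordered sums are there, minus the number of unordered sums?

7

Compositions: C(14,1) = 14.
Unordered (partitions into 2 parts): 7.
Difference: 14 − 7 = 7.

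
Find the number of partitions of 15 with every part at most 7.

131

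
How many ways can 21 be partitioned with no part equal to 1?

165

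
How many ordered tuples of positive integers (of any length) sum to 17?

The number of compositions of n is 2^(n−1); here 2^16 = 65536.

65536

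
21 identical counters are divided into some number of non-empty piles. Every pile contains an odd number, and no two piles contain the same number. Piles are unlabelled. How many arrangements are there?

The partitions of 21 that satisfy the conditions:
21
1+3+17
1+5+15
1+7+13
3+5+13
1+9+11
3+7+11
5+7+9

8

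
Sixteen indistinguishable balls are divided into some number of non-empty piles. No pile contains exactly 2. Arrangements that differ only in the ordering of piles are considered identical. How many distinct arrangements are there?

96

There are 96 such partitions.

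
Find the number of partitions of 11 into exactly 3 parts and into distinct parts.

Enumerating:
8,2,1
7,3,1
6,4,1
6,3,2
5,4,2

5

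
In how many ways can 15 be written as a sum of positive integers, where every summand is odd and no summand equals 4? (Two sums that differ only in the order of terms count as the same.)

27

There are too many to list fully; the first 12 (by largest part) are:
15
13,1,1
11,3,1
11,1,1,1,1
9,5,1
9,3,3
9,3,1,1,1
9,1,1,1,1,1,1
7,7,1
7,5,3
7,5,1,1,1
7,3,3,1,1
…and 15 more, for 27 total.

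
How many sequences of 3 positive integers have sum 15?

91

Equivalently, choose which 2 of the 14 gaps become plus signs: C(14,2) = 91.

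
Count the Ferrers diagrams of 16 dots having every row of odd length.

32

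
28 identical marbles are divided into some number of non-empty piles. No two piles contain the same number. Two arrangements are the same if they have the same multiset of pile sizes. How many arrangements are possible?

Counting exhaustively, 222 partitions satisfy the conditions.

222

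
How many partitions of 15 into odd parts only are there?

There are too many to list fully; the first 12 (by largest part) are:
15
13, 1, 1
11, 3, 1
11, 1, 1, 1, 1
9, 5, 1
9, 3, 3
9, 3, 1, 1, 1
9, 1, 1, 1, 1, 1, 1
7, 7, 1
7, 5, 3
7, 5, 1, 1, 1
7, 3, 3, 1, 1
…and 15 more, for 27 total.

27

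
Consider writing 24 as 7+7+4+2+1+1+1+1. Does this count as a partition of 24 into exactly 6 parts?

The parts sum to 24, and the condition 'there are exactly 6 summands' is violated.

No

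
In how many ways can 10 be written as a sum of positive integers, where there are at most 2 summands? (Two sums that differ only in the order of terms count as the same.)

They are:
10
1+9
2+8
3+7
4+6
5+5
That's 6 in total.

6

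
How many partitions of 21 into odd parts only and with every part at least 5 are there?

4

Enumerating:
21
11+5+5
9+7+5
7+7+7
Counting gives 4.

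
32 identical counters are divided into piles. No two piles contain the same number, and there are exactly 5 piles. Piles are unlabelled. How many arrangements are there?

Enumerating by decreasing first part gives 119 partitions in all.

119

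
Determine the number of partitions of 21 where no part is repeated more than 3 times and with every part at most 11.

There are 319 such partitions.

319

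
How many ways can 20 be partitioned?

A full systematic count gives 627.

627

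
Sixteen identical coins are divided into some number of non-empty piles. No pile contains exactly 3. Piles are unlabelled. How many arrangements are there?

Systematic enumeration (by largest part, then next-largest, …) yields 130.

130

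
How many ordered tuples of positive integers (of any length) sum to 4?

There are 3 gaps and each independently is a cut or not, giving 2^3 = 8.

8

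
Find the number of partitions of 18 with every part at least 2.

88

Enumerating by decreasing first part gives 88 partitions in all.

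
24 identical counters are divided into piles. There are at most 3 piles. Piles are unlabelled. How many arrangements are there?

A partial list (first 12 by largest part):
24
23 + 1
22 + 2
22 + 1 + 1
21 + 3
21 + 2 + 1
20 + 4
20 + 3 + 1
20 + 2 + 2
19 + 5
19 + 4 + 1
19 + 3 + 2
…and 49 more, for 61 total.

61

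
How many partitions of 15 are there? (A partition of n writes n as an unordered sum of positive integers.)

A full systematic count gives 176.

176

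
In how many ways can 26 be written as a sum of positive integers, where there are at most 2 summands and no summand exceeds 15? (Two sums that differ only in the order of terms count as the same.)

3

The partitions of 26 that satisfy the conditions:
15+11
14+12
13+13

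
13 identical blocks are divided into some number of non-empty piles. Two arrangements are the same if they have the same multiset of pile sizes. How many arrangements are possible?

101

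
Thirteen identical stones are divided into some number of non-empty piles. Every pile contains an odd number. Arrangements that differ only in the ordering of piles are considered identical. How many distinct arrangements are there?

The partitions of 13 that satisfy the conditions:
13
11 + 1 + 1
9 + 3 + 1
9 + 1 + 1 + 1 + 1
7 + 5 + 1
7 + 3 + 3
7 + 3 + 1 + 1 + 1
7 + 1 + 1 + 1 + 1 + 1 + 1
5 + 5 + 3
5 + 5 + 1 + 1 + 1
5 + 3 + 3 + 1 + 1
5 + 3 + 1 + 1 + 1 + 1 + 1
5 + 1 + 1 + 1 + 1 + 1 + 1 + 1 + 1
3 + 3 + 3 + 3 + 1
3 + 3 + 3 + 1 + 1 + 1 + 1
3 + 3 + 1 + 1 + 1 + 1 + 1 + 1 + 1
3 + 1 + 1 + 1 + 1 + 1 + 1 + 1 + 1 + 1 + 1
1 + 1 + 1 + 1 + 1 + 1 + 1 + 1 + 1 + 1 + 1 + 1 + 1

18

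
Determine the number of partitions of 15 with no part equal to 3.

99

Enumerating by decreasing first part gives 99 partitions in all.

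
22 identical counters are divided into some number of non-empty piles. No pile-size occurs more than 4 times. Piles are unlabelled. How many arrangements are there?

Systematic enumeration (by largest part, then next-largest, …) yields 628.

628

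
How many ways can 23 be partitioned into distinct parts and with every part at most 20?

101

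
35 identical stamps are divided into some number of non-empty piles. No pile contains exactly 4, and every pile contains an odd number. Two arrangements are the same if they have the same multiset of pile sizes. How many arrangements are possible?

585

Direct enumeration gives 585 partitions.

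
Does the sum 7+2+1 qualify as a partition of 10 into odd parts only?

The parts sum to 10, and the condition 'every summand is odd' is violated.

No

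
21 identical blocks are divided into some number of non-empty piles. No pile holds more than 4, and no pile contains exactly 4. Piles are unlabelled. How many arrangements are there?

48

There are too many to list fully; the first 12 (by largest part) are:
3,3,3,3,3,3,3
3,3,3,3,3,3,2,1
3,3,3,3,3,3,1,1,1
3,3,3,3,3,2,2,2
3,3,3,3,3,2,2,1,1
3,3,3,3,3,2,1,1,1,1
3,3,3,3,3,1,1,1,1,1,1
3,3,3,3,2,2,2,2,1
3,3,3,3,2,2,2,1,1,1
3,3,3,3,2,2,1,1,1,1,1
3,3,3,3,2,1,1,1,1,1,1,1
3,3,3,3,1,1,1,1,1,1,1,1,1
…and 36 more, for 48 total.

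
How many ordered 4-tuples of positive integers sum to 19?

816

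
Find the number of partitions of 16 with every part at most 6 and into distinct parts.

Enumerating:
6,5,4,1
6,5,3,2
6,4,3,2,1
That's 3 in total.

3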